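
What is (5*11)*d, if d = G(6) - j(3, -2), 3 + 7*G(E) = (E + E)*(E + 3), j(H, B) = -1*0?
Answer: 825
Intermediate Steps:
j(H, B) = 0
G(E) = -3/7 + 2*E*(3 + E)/7 (G(E) = -3/7 + ((E + E)*(E + 3))/7 = -3/7 + ((2*E)*(3 + E))/7 = -3/7 + (2*E*(3 + E))/7 = -3/7 + 2*E*(3 + E)/7)
d = 15 (d = (-3/7 + (2/7)*6² + (6/7)*6) - 1*0 = (-3/7 + (2/7)*36 + 36/7) + 0 = (-3/7 + 72/7 + 36/7) + 0 = 15 + 0 = 15)
(5*11)*d = (5*11)*15 = 55*15 = 825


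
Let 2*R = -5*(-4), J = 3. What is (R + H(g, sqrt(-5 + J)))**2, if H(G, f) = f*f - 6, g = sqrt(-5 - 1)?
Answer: 4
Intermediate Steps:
g = I*sqrt(6) (g = sqrt(-6) = I*sqrt(6) ≈ 2.4495*I)
H(G, f) = -6 + f**2 (H(G, f) = f**2 - 6 = -6 + f**2)
R = 10 (R = (-5*(-4))/2 = (1/2)*20 = 10)
(R + H(g, sqrt(-5 + J)))**2 = (10 + (-6 + (sqrt(-5 + 3))**2))**2 = (10 + (-6 + (sqrt(-2))**2))**2 = (10 + (-6 + (I*sqrt(2))**2))**2 = (10 + (-6 - 2))**2 = (10 - 8)**2 = 2**2 = 4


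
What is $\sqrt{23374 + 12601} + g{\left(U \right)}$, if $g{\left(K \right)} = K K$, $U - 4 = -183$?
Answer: $32041 + 5 \sqrt{1439} \approx 32231.0$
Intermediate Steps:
$U = -179$ ($U = 4 - 183 = -179$)
$g{\left(K \right)} = K^{2}$
$\sqrt{23374 + 12601} + g{\left(U \right)} = \sqrt{23374 + 12601} + \left(-179\right)^{2} = \sqrt{35975} + 32041 = 5 \sqrt{1439} + 32041 = 32041 + 5 \sqrt{1439}$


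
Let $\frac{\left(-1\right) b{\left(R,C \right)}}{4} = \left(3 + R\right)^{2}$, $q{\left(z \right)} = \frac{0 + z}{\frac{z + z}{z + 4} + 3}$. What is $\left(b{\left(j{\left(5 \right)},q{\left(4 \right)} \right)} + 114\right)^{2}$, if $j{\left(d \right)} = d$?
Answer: $20164$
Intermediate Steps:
$q{\left(z \right)} = \frac{z}{3 + \frac{2 z}{4 + z}}$ ($q{\left(z \right)} = \frac{z}{\frac{2 z}{4 + z} + 3} = \frac{z}{3 + \frac{2 z}{4 + z}}$)
$b{\left(R,C \right)} = - 4 \left(3 + R\right)^{2}$
$\left(b{\left(j{\left(5 \right)},q{\left(4 \right)} \right)} + 114\right)^{2} = \left(- 4 \left(3 + 5\right)^{2} + 114\right)^{2} = \left(- 4 \cdot 8^{2} + 114\right)^{2} = \left(\left(-4\right) 64 + 114\right)^{2} = \left(-256 + 114\right)^{2} = \left(-142\right)^{2} = 20164$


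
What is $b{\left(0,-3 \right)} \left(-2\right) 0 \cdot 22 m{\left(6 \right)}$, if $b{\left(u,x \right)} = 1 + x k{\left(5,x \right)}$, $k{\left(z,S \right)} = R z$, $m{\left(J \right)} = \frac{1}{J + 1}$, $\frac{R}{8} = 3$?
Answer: $0$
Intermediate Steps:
$R = 24$ ($R = 8 \cdot 3 = 24$)
$m{\left(J \right)} = \frac{1}{1 + J}$
$k{\left(z,S \right)} = 24 z$
$b{\left(u,x \right)} = 1 + 120 x$ ($b{\left(u,x \right)} = 1 + x 24 \cdot 5 = 1 + x 120 = 1 + 120 x$)
$b{\left(0,-3 \right)} \left(-2\right) 0 \cdot 22 m{\left(6 \right)} = \frac{\left(1 + 120 \left(-3\right)\right) \left(-2\right) 0 \cdot 22}{1 + 6} = \frac{\left(1 - 360\right) \left(-2\right) 0 \cdot 22}{7} = \left(-359\right) \left(-2\right) 0 \cdot 22 \cdot \frac{1}{7} = 718 \cdot 0 \cdot 22 \cdot \frac{1}{7} = 0 \cdot 22 \cdot \frac{1}{7} = 0 \cdot \frac{1}{7} = 0$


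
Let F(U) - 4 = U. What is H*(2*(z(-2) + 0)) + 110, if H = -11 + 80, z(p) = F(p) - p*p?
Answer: -166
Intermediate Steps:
F(U) = 4 + U
z(p) = 4 + p - p² (z(p) = (4 + p) - p*p = (4 + p) - p² = 4 + p - p²)
H = 69
H*(2*(z(-2) + 0)) + 110 = 69*(2*((4 - 2 - 1*(-2)²) + 0)) + 110 = 69*(2*((4 - 2 - 1*4) + 0)) + 110 = 69*(2*((4 - 2 - 4) + 0)) + 110 = 69*(2*(-2 + 0)) + 110 = 69*(2*(-2)) + 110 = 69*(-4) + 110 = -276 + 110 = -166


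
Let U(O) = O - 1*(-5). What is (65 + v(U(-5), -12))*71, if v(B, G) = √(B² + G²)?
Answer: 5467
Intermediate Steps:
U(O) = 5 + O (U(O) = O + 5 = 5 + O)
(65 + v(U(-5), -12))*71 = (65 + √((5 - 5)² + (-12)²))*71 = (65 + √(0² + 144))*71 = (65 + √(0 + 144))*71 = (65 + √144)*71 = (65 + 12)*71 = 77*71 = 5467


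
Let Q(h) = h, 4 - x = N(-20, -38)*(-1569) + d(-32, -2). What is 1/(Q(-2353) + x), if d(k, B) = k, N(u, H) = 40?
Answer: 1/60443 ≈ 1.6545e-5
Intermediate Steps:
x = 62796 (x = 4 - (40*(-1569) - 32) = 4 - (-62760 - 32) = 4 - 1*(-62792) = 4 + 62792 = 62796)
1/(Q(-2353) + x) = 1/(-2353 + 62796) = 1/60443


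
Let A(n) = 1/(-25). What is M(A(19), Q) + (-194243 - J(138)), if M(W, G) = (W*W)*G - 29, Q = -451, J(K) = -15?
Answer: -121411076/625 ≈ -1.9426e+5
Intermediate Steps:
A(n) = -1/25
M(W, G) = -29 + G*W² (M(W, G) = W²*G - 29 = G*W² - 29 = -29 + G*W²)
M(A(19), Q) + (-194243 - J(138)) = (-29 - 451*(-1/25)²) + (-194243 - 1*(-15)) = (-29 - 451*1/625) + (-194243 + 15) = (-29 - 451/625) - 194228 = -18576/625 - 194228 = -121411076/625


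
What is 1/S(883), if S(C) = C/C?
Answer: 1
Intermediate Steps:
S(C) = 1
1/S(883) = 1/1 = 1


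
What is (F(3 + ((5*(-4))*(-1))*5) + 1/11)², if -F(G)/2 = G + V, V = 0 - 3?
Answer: 4835601/121 ≈ 39964.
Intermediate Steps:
V = -3
F(G) = 6 - 2*G (F(G) = -2*(G - 3) = -2*(-3 + G) = 6 - 2*G)
(F(3 + ((5*(-4))*(-1))*5) + 1/11)² = ((6 - 2*(3 + ((5*(-4))*(-1))*5)) + 1/11)² = ((6 - 2*(3 - 20*(-1)*5)) + 1/11)² = ((6 - 2*(3 + 20*5)) + 1/11)² = ((6 - 2*(3 + 100)) + 1/11)² = ((6 - 2*103) + 1/11)² = ((6 - 206) + 1/11)² = (-200 + 1/11)² = (-2199/11)² = 4835601/121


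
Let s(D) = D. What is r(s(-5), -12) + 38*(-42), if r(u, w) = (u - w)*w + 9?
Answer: -1671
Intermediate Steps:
r(u, w) = 9 + w*(u - w) (r(u, w) = w*(u - w) + 9 = 9 + w*(u - w))
r(s(-5), -12) + 38*(-42) = (9 - 1*(-12)² - 5*(-12)) + 38*(-42) = (9 - 1*144 + 60) - 1596 = (9 - 144 + 60) - 1596 = -75 - 1596 = -1671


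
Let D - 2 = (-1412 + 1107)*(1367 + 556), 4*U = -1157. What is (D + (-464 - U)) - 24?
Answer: -2346847/4 ≈ -5.8671e+5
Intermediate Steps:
U = -1157/4 (U = (¼)*(-1157) = -1157/4 ≈ -289.25)
D = -586513 (D = 2 + (-1412 + 1107)*(1367 + 556) = 2 - 305*1923 = 2 - 586515 = -586513)
(D + (-464 - U)) - 24 = (-586513 + (-464 - 1*(-1157/4))) - 24 = (-586513 + (-464 + 1157/4)) - 24 = (-586513 - 699/4) - 24 = -2346751/4 - 24 = -2346847/4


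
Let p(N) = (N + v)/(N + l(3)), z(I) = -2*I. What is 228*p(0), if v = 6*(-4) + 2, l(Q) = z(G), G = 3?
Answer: 836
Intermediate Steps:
l(Q) = -6 (l(Q) = -2*3 = -6)
v = -22 (v = -24 + 2 = -22)
p(N) = (-22 + N)/(-6 + N) (p(N) = (N - 22)/(N - 6) = (-22 + N)/(-6 + N))
228*p(0) = 228*((-22 + 0)/(-6 + 0)) = 228*(-22/(-6)) = 228*(-⅙*(-22)) = 228*(11/3) = 836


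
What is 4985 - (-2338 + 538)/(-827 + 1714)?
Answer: 4423495/887 ≈ 4987.0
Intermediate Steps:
4985 - (-2338 + 538)/(-827 + 1714) = 4985 - (-1800)/887 = 4985 - 1*(-1800/887) = 4985 + 1800/887 = 4423495/887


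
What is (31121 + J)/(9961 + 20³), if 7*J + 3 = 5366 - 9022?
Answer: 71396/41909 ≈ 1.7036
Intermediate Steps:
J = -3659/7 (J = -3/7 + (5366 - 9022)/7 = -3/7 + (⅐)*(-3656) = -3/7 - 3656/7 = -3659/7 ≈ -522.71)
(31121 + J)/(9961 + 20³) = (31121 - 3659/7)/(9961 + 20³) = 214188/(7*(9961 + 8000)) = (214188/7)/17961 = (214188/7)*(1/17961) = 71396/41909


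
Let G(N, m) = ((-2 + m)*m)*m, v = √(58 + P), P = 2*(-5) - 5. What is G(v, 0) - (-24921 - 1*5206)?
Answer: 30127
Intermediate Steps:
P = -15 (P = -10 - 5 = -15)
v = √43 (v = √(58 - 15) = √43 ≈ 6.5574)
G(N, m) = m²*(-2 + m) (G(N, m) = (m*(-2 + m))*m = m²*(-2 + m))
G(v, 0) - (-24921 - 1*5206) = 0²*(-2 + 0) - (-24921 - 1*5206) = 0*(-2) - (-24921 - 5206) = 0 - 1*(-30127) = 0 + 30127 = 30127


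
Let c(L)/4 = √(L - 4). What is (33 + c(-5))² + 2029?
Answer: 2974 + 792*I ≈ 2974.0 + 792.0*I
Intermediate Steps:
c(L) = 4*√(-4 + L) (c(L) = 4*√(L - 4) = 4*√(-4 + L))
(33 + c(-5))² + 2029 = (33 + 4*√(-4 - 5))² + 2029 = (33 + 4*√(-9))² + 2029 = (33 + 4*(3*I))² + 2029 = (33 + 12*I)² + 2029 = 2029 + (33 + 12*I)²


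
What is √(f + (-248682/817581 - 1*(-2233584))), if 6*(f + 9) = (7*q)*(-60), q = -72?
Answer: √575308219219973/16031 ≈ 1496.2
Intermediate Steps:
f = 5031 (f = -9 + ((7*(-72))*(-60))/6 = -9 + (-504*(-60))/6 = -9 + (⅙)*30240 = -9 + 5040 = 5031)
√(f + (-248682/817581 - 1*(-2233584))) = √(5031 + (-248682/817581 - 1*(-2233584))) = √(5031 + (-248682*1/817581 + 2233584)) = √(5031 + (-82894/272527 + 2233584)) = √(5031 + 608711863874/272527) = √(610082947211/272527) = √575308219219973/16031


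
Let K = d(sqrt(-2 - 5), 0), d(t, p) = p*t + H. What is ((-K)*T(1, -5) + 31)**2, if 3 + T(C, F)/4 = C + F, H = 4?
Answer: 20449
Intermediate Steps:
T(C, F) = -12 + 4*C + 4*F (T(C, F) = -12 + 4*(C + F) = -12 + (4*C + 4*F) = -12 + 4*C + 4*F)
d(t, p) = 4 + p*t (d(t, p) = p*t + 4 = 4 + p*t)
K = 4 (K = 4 + 0*sqrt(-2 - 5) = 4 + 0*sqrt(-7) = 4 + 0*(I*sqrt(7)) = 4 + 0 = 4)
((-K)*T(1, -5) + 31)**2 = ((-1*4)*(-12 + 4*1 + 4*(-5)) + 31)**2 = (-4*(-12 + 4 - 20) + 31)**2 = (-4*(-28) + 31)**2 = (112 + 31)**2 = 143**2 = 20449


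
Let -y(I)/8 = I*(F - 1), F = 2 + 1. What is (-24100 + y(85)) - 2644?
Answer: -28104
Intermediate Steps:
F = 3
y(I) = -16*I (y(I) = -8*I*(3 - 1) = -8*I*2 = -16*I)
(-24100 + y(85)) - 2644 = (-24100 - 16*85) - 2644 = (-24100 - 1360) - 2644 = -25460 - 2644 = -28104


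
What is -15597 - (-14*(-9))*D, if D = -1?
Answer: -15471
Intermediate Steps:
-15597 - (-14*(-9))*D = -15597 - (-14*(-9))*(-1) = -15597 - 126*(-1) = -15597 - 1*(-126) = -15597 + 126 = -15471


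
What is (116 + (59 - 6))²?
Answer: 28561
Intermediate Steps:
(116 + (59 - 6))² = (116 + 53)² = 169² = 28561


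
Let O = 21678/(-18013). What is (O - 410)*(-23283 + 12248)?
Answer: 81736333280/18013 ≈ 4.5376e+6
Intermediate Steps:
O = -21678/18013 (O = 21678*(-1/18013) = -21678/18013 ≈ -1.2035)
(O - 410)*(-23283 + 12248) = (-21678/18013 - 410)*(-23283 + 12248) = -7407008/18013*(-11035) = 81736333280/18013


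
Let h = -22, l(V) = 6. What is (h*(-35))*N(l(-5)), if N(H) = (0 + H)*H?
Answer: 27720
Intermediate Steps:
N(H) = H² (N(H) = H*H = H²)
(h*(-35))*N(l(-5)) = -22*(-35)*6² = 770*36 = 27720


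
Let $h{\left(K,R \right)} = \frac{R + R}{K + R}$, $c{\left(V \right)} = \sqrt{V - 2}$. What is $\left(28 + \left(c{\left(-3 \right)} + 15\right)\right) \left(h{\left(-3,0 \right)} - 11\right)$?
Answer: $-473 - 11 i \sqrt{5} \approx -473.0 - 24.597 i$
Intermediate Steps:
$c{\left(V \right)} = \sqrt{-2 + V}$
$h{\left(K,R \right)} = \frac{2 R}{K + R}$
$\left(28 + \left(c{\left(-3 \right)} + 15\right)\right) \left(h{\left(-3,0 \right)} - 11\right) = \left(28 + \left(\sqrt{-2 - 3} + 15\right)\right) \left(2 \cdot 0 \frac{1}{-3 + 0} - 11\right) = \left(28 + \left(\sqrt{-5} + 15\right)\right) \left(2 \cdot 0 \frac{1}{-3} - 11\right) = \left(28 + \left(i \sqrt{5} + 15\right)\right) \left(2 \cdot 0 \left(- \frac{1}{3}\right) - 11\right) = \left(28 + \left(15 + i \sqrt{5}\right)\right) \left(0 - 11\right) = \left(43 + i \sqrt{5}\right) \left(-11\right) = -473 - 11 i \sqrt{5}$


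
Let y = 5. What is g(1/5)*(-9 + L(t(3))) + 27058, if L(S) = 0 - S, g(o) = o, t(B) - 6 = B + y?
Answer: 135267/5 ≈ 27053.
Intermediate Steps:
t(B) = 11 + B (t(B) = 6 + (B + 5) = 6 + (5 + B) = 11 + B)
L(S) = -S
g(1/5)*(-9 + L(t(3))) + 27058 = (-9 - (11 + 3))/5 + 27058 = (-9 - 1*14)/5 + 27058 = (-9 - 14)/5 + 27058 = (⅕)*(-23) + 27058 = -23/5 + 27058 = 135267/5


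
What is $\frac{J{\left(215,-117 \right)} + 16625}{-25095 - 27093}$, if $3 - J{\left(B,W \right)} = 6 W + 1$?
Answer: $- \frac{17329}{52188} \approx -0.33205$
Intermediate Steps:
$J{\left(B,W \right)} = 2 - 6 W$ ($J{\left(B,W \right)} = 3 - \left(6 W + 1\right) = 3 - \left(1 + 6 W\right) = 2 - 6 W$)
$\frac{J{\left(215,-117 \right)} + 16625}{-25095 - 27093} = \frac{\left(2 - -702\right) + 16625}{-25095 - 27093} = \frac{\left(2 + 702\right) + 16625}{-52188} = \left(704 + 16625\right) \left(- \frac{1}{52188}\right) = 17329 \left(- \frac{1}{52188}\right) = - \frac{17329}{52188}$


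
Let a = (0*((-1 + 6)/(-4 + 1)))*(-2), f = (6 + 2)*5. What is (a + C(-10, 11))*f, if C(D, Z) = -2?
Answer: -80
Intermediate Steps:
f = 40 (f = 8*5 = 40)
a = 0 (a = (0*(5/(-3)))*(-2) = (0*(5*(-1/3)))*(-2) = (0*(-5/3))*(-2) = 0*(-2) = 0)
(a + C(-10, 11))*f = (0 - 2)*40 = -2*40 = -80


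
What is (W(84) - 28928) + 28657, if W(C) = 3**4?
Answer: -190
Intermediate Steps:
W(C) = 81
(W(84) - 28928) + 28657 = (81 - 28928) + 28657 = -28847 + 28657 = -190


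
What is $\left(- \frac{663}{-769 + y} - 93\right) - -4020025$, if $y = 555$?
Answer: $\frac{860266111}{214} \approx 4.0199 \cdot 10^{6}$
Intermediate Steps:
$\left(- \frac{663}{-769 + y} - 93\right) - -4020025 = \left(- \frac{663}{-769 + 555} - 93\right) - -4020025 = \left(- \frac{663}{-214} - 93\right) + 4020025 = \left(\left(-663\right) \left(- \frac{1}{214}\right) - 93\right) + 4020025 = \left(\frac{663}{214} - 93\right) + 4020025 = - \frac{19239}{214} + 4020025 = \frac{860266111}{214}$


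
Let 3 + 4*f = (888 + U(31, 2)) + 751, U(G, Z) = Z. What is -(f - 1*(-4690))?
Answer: -10199/2 ≈ -5099.5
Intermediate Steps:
f = 819/2 (f = -¾ + ((888 + 2) + 751)/4 = -¾ + (890 + 751)/4 = -¾ + (¼)*1641 = -¾ + 1641/4 = 819/2 ≈ 409.50)
-(f - 1*(-4690)) = -(819/2 - 1*(-4690)) = -(819/2 + 4690) = -1*10199/2 = -10199/2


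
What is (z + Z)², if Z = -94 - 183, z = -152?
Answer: 184041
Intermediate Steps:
Z = -277
(z + Z)² = (-152 - 277)² = (-429)² = 184041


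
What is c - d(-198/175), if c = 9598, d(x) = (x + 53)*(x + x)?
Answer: 297533242/30625 ≈ 9715.4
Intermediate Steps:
d(x) = 2*x*(53 + x) (d(x) = (53 + x)*(2*x) = 2*x*(53 + x))
c - d(-198/175) = 9598 - 2*(-198/175)*(53 - 198/175) = 9598 - 2*(-198*1/175)*(53 - 198*1/175) = 9598 - 2*(-198)*(53 - 198/175)/175 = 9598 - 2*(-198)*9077/(175*175) = 9598 - 1*(-3594492/30625) = 9598 + 3594492/30625 = 297533242/30625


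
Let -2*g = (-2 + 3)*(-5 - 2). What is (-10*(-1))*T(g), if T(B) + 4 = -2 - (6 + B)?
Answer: -155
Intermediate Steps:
g = 7/2 (g = -(-2 + 3)*(-5 - 2)/2 = -(-7)/2 = -1/2*(-7) = 7/2 ≈ 3.5000)
T(B) = -12 - B (T(B) = -4 + (-2 - (6 + B)) = -4 + (-2 + (-6 - B)) = -4 + (-8 - B) = -12 - B)
(-10*(-1))*T(g) = (-10*(-1))*(-12 - 1*7/2) = 10*(-12 - 7/2) = 10*(-31/2) = -155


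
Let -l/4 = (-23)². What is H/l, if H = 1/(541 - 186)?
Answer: -1/751180 ≈ -1.3312e-6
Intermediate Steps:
H = 1/355 ≈ 0.0028169
l = -2116 (l = -4*(-23)² = -4*529 = -2116)
H/l = (1/355)/(-2116) = (1/355)*(-1/2116) = -1/751180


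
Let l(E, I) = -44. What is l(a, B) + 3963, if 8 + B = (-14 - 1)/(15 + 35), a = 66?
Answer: 3919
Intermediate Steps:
B = -83/10 (B = -8 + (-14 - 1)/(15 + 35) = -8 - 15/50 = -8 - 15*1/50 = -8 - 3/10 = -83/10 ≈ -8.3000)
l(a, B) + 3963 = -44 + 3963 = 3919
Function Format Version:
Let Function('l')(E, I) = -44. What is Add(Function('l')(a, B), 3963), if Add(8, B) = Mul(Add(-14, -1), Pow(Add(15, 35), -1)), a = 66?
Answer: 3919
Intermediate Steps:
B = Rational(-83, 10) (B = Add(-8, Mul(Add(-14, -1), Pow(Add(15, 35), -1))) = Add(-8, Mul(-15, Pow(50, -1))) = Add(-8, Mul(-15, Rational(1, 50))) = Add(-8, Rational(-3, 10)) = Rational(-83, 10) ≈ -8.3000)
Add(Function('l')(a, B), 3963) = Add(-44, 3963) = 3919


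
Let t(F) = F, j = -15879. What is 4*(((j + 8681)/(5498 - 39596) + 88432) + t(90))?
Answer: 6036860708/17049 ≈ 3.5409e+5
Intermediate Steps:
4*(((j + 8681)/(5498 - 39596) + 88432) + t(90)) = 4*(((-15879 + 8681)/(5498 - 39596) + 88432) + 90) = 4*((-7198/(-34098) + 88432) + 90) = 4*((-7198*(-1/34098) + 88432) + 90) = 4*((3599/17049 + 88432) + 90) = 4*(1507680767/17049 + 90) = 4*(1509215177/17049) = 6036860708/17049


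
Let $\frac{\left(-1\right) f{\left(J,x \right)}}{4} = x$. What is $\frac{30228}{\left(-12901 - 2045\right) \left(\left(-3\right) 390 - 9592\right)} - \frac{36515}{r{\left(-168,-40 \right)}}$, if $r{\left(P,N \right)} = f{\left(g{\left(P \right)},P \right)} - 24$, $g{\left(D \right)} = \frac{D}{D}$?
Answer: $- \frac{489448020253}{8685838008} \approx -56.35$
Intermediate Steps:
$g{\left(D \right)} = 1$
$f{\left(J,x \right)} = - 4 x$
$r{\left(P,N \right)} = -24 - 4 P$ ($r{\left(P,N \right)} = - 4 P - 24 = -24 - 4 P$)
$\frac{30228}{\left(-12901 - 2045\right) \left(\left(-3\right) 390 - 9592\right)} - \frac{36515}{r{\left(-168,-40 \right)}} = \frac{30228}{\left(-12901 - 2045\right) \left(\left(-3\right) 390 - 9592\right)} - \frac{36515}{-24 - -672} = \frac{30228}{\left(-14946\right) \left(-1170 - 9592\right)} - \frac{36515}{-24 + 672} = \frac{30228}{\left(-14946\right) \left(-10762\right)} - \frac{36515}{648} = \frac{30228}{160848852} - \frac{36515}{648} = 30228 \cdot \frac{1}{160848852} - \frac{36515}{648} = \frac{2519}{13404071} - \frac{36515}{648} = - \frac{489448020253}{8685838008}$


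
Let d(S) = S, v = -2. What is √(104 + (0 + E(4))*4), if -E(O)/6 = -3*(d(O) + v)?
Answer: 2*√62 ≈ 15.748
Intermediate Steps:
E(O) = -36 + 18*O (E(O) = -(-18)*(O - 2) = -(-18)*(-2 + O) = -6*(6 - 3*O) = -36 + 18*O)
√(104 + (0 + E(4))*4) = √(104 + (0 + (-36 + 18*4))*4) = √(104 + (0 + (-36 + 72))*4) = √(104 + (0 + 36)*4) = √(104 + 36*4) = √(104 + 144) = √248 = 2*√62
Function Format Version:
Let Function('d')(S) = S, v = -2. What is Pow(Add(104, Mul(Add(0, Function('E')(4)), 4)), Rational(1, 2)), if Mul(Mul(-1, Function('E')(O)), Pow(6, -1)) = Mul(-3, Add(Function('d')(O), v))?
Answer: Mul(2, Pow(62, Rational(1, 2))) ≈ 15.748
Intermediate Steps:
Function('E')(O) = Add(-36, Mul(18, O)) (Function('E')(O) = Mul(-6, Mul(-3, Add(O, -2))) = Mul(-6, Mul(-3, Add(-2, O))) = Mul(-6, Add(6, Mul(-3, O))) = Add(-36, Mul(18, O)))
Pow(Add(104, Mul(Add(0, Function('E')(4)), 4)), Rational(1, 2)) = Pow(Add(104, Mul(Add(0, Add(-36, Mul(18, 4))), 4)), Rational(1, 2)) = Pow(Add(104, Mul(Add(0, Add(-36, 72)), 4)), Rational(1, 2)) = Pow(Add(104, Mul(Add(0, 36), 4)), Rational(1, 2)) = Pow(Add(104, Mul(36, 4)), Rational(1, 2)) = Pow(Add(104, 144), Rational(1, 2)) = Pow(248, Rational(1, 2)) = Mul(2, Pow(62, Rational(1, 2)))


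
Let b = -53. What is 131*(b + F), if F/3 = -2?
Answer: -7729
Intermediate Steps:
F = -6 (F = 3*(-2) = -6)
131*(b + F) = 131*(-53 - 6) = 131*(-59) = -7729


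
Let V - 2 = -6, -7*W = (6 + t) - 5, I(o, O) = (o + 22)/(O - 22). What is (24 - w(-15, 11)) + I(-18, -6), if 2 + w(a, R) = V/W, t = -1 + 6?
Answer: 445/21 ≈ 21.190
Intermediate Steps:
t = 5
I(o, O) = (22 + o)/(-22 + O)
W = -6/7 (W = -((6 + 5) - 5)/7 = -(11 - 5)/7 = -⅐*6 = -6/7 ≈ -0.85714)
V = -4 (V = 2 - 6 = -4)
w(a, R) = 8/3 (w(a, R) = -2 - 4/(-6/7) = -2 - 4*(-7/6) = -2 + 14/3 = 8/3)
(24 - w(-15, 11)) + I(-18, -6) = (24 - 1*8/3) + (22 - 18)/(-22 - 6) = (24 - 8/3) + 4/(-28) = 64/3 - 1/28*4 = 64/3 - ⅐ = 445/21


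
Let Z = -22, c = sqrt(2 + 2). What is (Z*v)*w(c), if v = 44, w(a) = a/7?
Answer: -1936/7 ≈ -276.57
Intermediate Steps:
c = 2 (c = sqrt(4) = 2)
w(a) = a/7 (w(a) = a*(1/7) = a/7)
(Z*v)*w(c) = (-22*44)*((1/7)*2) = -968*2/7 = -1936/7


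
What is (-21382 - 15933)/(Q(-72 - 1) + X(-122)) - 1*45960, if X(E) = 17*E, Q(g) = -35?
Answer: -96892325/2109 ≈ -45942.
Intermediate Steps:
(-21382 - 15933)/(Q(-72 - 1) + X(-122)) - 1*45960 = (-21382 - 15933)/(-35 + 17*(-122)) - 1*45960 = -37315/(-35 - 2074) - 45960 = -37315/(-2109) - 45960 = -37315*(-1/2109) - 45960 = 37315/2109 - 45960 = -96892325/2109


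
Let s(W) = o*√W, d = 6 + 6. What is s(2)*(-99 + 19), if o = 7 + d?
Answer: -1520*√2 ≈ -2149.6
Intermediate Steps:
d = 12
o = 19 (o = 7 + 12 = 19)
s(W) = 19*√W
s(2)*(-99 + 19) = (19*√2)*(-99 + 19) = (19*√2)*(-80) = -1520*√2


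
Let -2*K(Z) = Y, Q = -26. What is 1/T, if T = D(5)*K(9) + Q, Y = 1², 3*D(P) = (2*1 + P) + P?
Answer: -1/28 ≈ -0.035714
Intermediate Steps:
D(P) = ⅔ + 2*P/3 (D(P) = ((2*1 + P) + P)/3 = ((2 + P) + P)/3 = (2 + 2*P)/3 = ⅔ + 2*P/3)
Y = 1
K(Z) = -½ (K(Z) = -½*1 = -½)
T = -28 (T = (⅔ + (⅔)*5)*(-½) - 26 = (⅔ + 10/3)*(-½) - 26 = 4*(-½) - 26 = -2 - 26 = -28)
1/T = 1/(-28) = -1/28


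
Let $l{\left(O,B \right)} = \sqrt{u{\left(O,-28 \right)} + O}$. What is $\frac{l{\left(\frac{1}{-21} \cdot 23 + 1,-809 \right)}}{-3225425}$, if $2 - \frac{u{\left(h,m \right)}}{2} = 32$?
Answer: $- \frac{i \sqrt{26502}}{67733925} \approx - 2.4034 \cdot 10^{-6} i$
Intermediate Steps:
$u{\left(h,m \right)} = -60$ ($u{\left(h,m \right)} = 4 - 64 = -60$)
$l{\left(O,B \right)} = \sqrt{-60 + O}$
$\frac{l{\left(\frac{1}{-21} \cdot 23 + 1,-809 \right)}}{-3225425} = \frac{\sqrt{-60 + \left(\frac{1}{-21} \cdot 23 + 1\right)}}{-3225425} = \sqrt{-60 + \left(\left(- \frac{1}{21}\right) 23 + 1\right)} \left(- \frac{1}{3225425}\right) = \sqrt{-60 + \left(- \frac{23}{21} + 1\right)} \left(- \frac{1}{3225425}\right) = \sqrt{-60 - \frac{2}{21}} \left(- \frac{1}{3225425}\right) = \sqrt{- \frac{1262}{21}} \left(- \frac{1}{3225425}\right) = \frac{i \sqrt{26502}}{21} \left(- \frac{1}{3225425}\right) = - \frac{i \sqrt{26502}}{67733925}$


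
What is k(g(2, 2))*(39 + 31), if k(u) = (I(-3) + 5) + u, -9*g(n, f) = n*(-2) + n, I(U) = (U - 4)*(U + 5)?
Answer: -5530/9 ≈ -614.44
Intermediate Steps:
I(U) = (-4 + U)*(5 + U)
g(n, f) = n/9 (g(n, f) = -(n*(-2) + n)/9 = -(-2*n + n)/9 = -(-1)*n/9 = n/9)
k(u) = -9 + u (k(u) = ((-20 - 3 + (-3)²) + 5) + u = ((-20 - 3 + 9) + 5) + u = (-14 + 5) + u = -9 + u)
k(g(2, 2))*(39 + 31) = (-9 + (⅑)*2)*(39 + 31) = (-9 + 2/9)*70 = -79/9*70 = -5530/9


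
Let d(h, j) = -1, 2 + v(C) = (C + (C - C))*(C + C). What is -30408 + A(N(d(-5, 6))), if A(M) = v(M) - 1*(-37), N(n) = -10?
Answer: -30173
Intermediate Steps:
v(C) = -2 + 2*C² (v(C) = -2 + (C + (C - C))*(C + C) = -2 + (C + 0)*(2*C) = -2 + C*(2*C) = -2 + 2*C²)
A(M) = 35 + 2*M² (A(M) = (-2 + 2*M²) - 1*(-37) = (-2 + 2*M²) + 37 = 35 + 2*M²)
-30408 + A(N(d(-5, 6))) = -30408 + (35 + 2*(-10)²) = -30408 + (35 + 2*100) = -30408 + (35 + 200) = -30408 + 235 = -30173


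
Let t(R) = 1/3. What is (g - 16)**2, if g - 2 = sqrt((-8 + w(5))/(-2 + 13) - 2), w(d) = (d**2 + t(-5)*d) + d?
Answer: (462 - sqrt(165))**2/1089 ≈ 185.25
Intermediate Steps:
t(R) = 1/3
w(d) = d**2 + 4*d/3 (w(d) = (d**2 + d/3) + d = d**2 + 4*d/3)
g = 2 + sqrt(165)/33 (g = 2 + sqrt((-8 + (1/3)*5*(4 + 3*5))/(-2 + 13) - 2) = 2 + sqrt((-8 + (1/3)*5*(4 + 15))/11 - 2) = 2 + sqrt((-8 + (1/3)*5*19)*(1/11) - 2) = 2 + sqrt((-8 + 95/3)*(1/11) - 2) = 2 + sqrt((71/3)*(1/11) - 2) = 2 + sqrt(71/33 - 2) = 2 + sqrt(5/33) = 2 + sqrt(165)/33 ≈ 2.3892)
(g - 16)**2 = ((2 + sqrt(165)/33) - 16)**2 = (-14 + sqrt(165)/33)**2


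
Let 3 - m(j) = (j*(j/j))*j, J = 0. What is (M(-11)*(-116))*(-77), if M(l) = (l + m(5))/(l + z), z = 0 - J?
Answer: 26796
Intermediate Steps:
m(j) = 3 - j**2 (m(j) = 3 - j*(j/j)*j = 3 - j*1*j = 3 - j*j = 3 - j**2)
z = 0 (z = 0 - 1*0 = 0 + 0 = 0)
M(l) = (-22 + l)/l (M(l) = (l + (3 - 1*5**2))/(l + 0) = (l + (3 - 1*25))/l = (l + (3 - 25))/l = (l - 22)/l = (-22 + l)/l)
(M(-11)*(-116))*(-77) = (((-22 - 11)/(-11))*(-116))*(-77) = (-1/11*(-33)*(-116))*(-77) = (3*(-116))*(-77) = -348*(-77) = 26796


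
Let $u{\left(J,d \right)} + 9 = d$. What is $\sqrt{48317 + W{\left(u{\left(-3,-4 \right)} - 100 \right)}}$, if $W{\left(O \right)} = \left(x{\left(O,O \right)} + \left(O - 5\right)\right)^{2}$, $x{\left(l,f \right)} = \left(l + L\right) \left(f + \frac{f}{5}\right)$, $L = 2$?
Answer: $\frac{\sqrt{5576518149}}{5} \approx 14935.0$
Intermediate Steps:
$u{\left(J,d \right)} = -9 + d$
$x{\left(l,f \right)} = \frac{6 f \left(2 + l\right)}{5}$ ($x{\left(l,f \right)} = \left(l + 2\right) \left(f + \frac{f}{5}\right) = \left(2 + l\right) \left(f + f \frac{1}{5}\right) = \left(2 + l\right) \left(f + \frac{f}{5}\right) = \left(2 + l\right) \frac{6 f}{5} = \frac{6 f \left(2 + l\right)}{5}$)
$W{\left(O \right)} = \left(-5 + O + \frac{6 O \left(2 + O\right)}{5}\right)^{2}$ ($W{\left(O \right)} = \left(\frac{6 O \left(2 + O\right)}{5} + \left(O - 5\right)\right)^{2} = \left(\frac{6 O \left(2 + O\right)}{5} + \left(-5 + O\right)\right)^{2} = \left(-5 + O + \frac{6 O \left(2 + O\right)}{5}\right)^{2}$)
$\sqrt{48317 + W{\left(u{\left(-3,-4 \right)} - 100 \right)}} = \sqrt{48317 + \frac{\left(-25 + 6 \left(\left(-9 - 4\right) - 100\right)^{2} + 17 \left(\left(-9 - 4\right) - 100\right)\right)^{2}}{25}} = \sqrt{48317 + \frac{\left(-25 + 6 \left(-13 - 100\right)^{2} + 17 \left(-13 - 100\right)\right)^{2}}{25}} = \sqrt{48317 + \frac{\left(-25 + 6 \left(-113\right)^{2} + 17 \left(-113\right)\right)^{2}}{25}} = \sqrt{48317 + \frac{\left(-25 + 6 \cdot 12769 - 1921\right)^{2}}{25}} = \sqrt{48317 + \frac{\left(-25 + 76614 - 1921\right)^{2}}{25}} = \sqrt{48317 + \frac{74668^{2}}{25}} = \sqrt{48317 + \frac{1}{25} \cdot 5575310224} = \sqrt{48317 + \frac{5575310224}{25}} = \sqrt{\frac{5576518149}{25}} = \frac{\sqrt{5576518149}}{5}$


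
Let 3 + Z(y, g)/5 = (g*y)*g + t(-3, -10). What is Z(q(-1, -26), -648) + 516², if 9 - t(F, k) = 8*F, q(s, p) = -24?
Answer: -50122074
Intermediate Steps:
t(F, k) = 9 - 8*F
Z(y, g) = 150 + 5*y*g² (Z(y, g) = -15 + 5*((g*y)*g + (9 - 8*(-3))) = -15 + 5*(y*g² + (9 + 24)) = -15 + 5*(y*g² + 33) = -15 + 5*(33 + y*g²) = -15 + (165 + 5*y*g²) = 150 + 5*y*g²)
Z(q(-1, -26), -648) + 516² = (150 + 5*(-24)*(-648)²) + 516² = (150 + 5*(-24)*419904) + 266256 = (150 - 50388480) + 266256 = -50388330 + 266256 = -50122074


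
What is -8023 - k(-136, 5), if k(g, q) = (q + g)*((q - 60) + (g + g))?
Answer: -50860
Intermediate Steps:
k(g, q) = (g + q)*(-60 + q + 2*g) (k(g, q) = (g + q)*((-60 + q) + 2*g) = (g + q)*(-60 + q + 2*g))
-8023 - k(-136, 5) = -8023 - (5² - 60*(-136) - 60*5 + 2*(-136)² + 3*(-136)*5) = -8023 - (25 + 8160 - 300 + 2*18496 - 2040) = -8023 - (25 + 8160 - 300 + 36992 - 2040) = -8023 - 1*42837 = -8023 - 42837 = -50860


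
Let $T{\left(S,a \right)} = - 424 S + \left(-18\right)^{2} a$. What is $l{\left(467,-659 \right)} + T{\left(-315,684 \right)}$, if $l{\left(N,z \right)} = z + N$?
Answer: $354984$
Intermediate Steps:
$l{\left(N,z \right)} = N + z$
$T{\left(S,a \right)} = - 424 S + 324 a$
$l{\left(467,-659 \right)} + T{\left(-315,684 \right)} = \left(467 - 659\right) + \left(\left(-424\right) \left(-315\right) + 324 \cdot 684\right) = -192 + \left(133560 + 221616\right) = -192 + 355176 = 354984$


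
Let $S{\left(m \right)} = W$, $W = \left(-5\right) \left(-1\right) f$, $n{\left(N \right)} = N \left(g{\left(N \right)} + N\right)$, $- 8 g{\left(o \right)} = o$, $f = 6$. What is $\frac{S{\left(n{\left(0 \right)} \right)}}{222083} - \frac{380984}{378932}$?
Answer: $- \frac{21149675428}{21038588839} \approx -1.0053$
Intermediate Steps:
$g{\left(o \right)} = - \frac{o}{8}$
$n{\left(N \right)} = \frac{7 N^{2}}{8}$ ($n{\left(N \right)} = N \left(- \frac{N}{8} + N\right) = N \frac{7 N}{8} = \frac{7 N^{2}}{8}$)
$W = 30$ ($W = \left(-5\right) \left(-1\right) 6 = 5 \cdot 6 = 30$)
$S{\left(m \right)} = 30$
$\frac{S{\left(n{\left(0 \right)} \right)}}{222083} - \frac{380984}{378932} = \frac{30}{222083} - \frac{380984}{378932} = 30 \cdot \frac{1}{222083} - \frac{95246}{94733} = \frac{30}{222083} - \frac{95246}{94733} = - \frac{21149675428}{21038588839}$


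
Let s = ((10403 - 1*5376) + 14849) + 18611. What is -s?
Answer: -38487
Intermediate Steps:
s = 38487 (s = ((10403 - 5376) + 14849) + 18611 = (5027 + 14849) + 18611 = 19876 + 18611 = 38487)
-s = -1*38487 = -38487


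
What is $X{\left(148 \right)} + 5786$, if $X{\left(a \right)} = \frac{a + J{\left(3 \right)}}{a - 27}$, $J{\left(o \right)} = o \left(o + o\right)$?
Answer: $\frac{700272}{121} \approx 5787.4$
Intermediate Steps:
$J{\left(o \right)} = 2 o^{2}$ ($J{\left(o \right)} = o 2 o = 2 o^{2}$)
$X{\left(a \right)} = \frac{18 + a}{-27 + a}$ ($X{\left(a \right)} = \frac{a + 2 \cdot 3^{2}}{a - 27} = \frac{a + 2 \cdot 9}{-27 + a} = \frac{a + 18}{-27 + a} = \frac{18 + a}{-27 + a}$)
$X{\left(148 \right)} + 5786 = \frac{18 + 148}{-27 + 148} + 5786 = \frac{1}{121} \cdot 166 + 5786 = \frac{166}{121} + 5786 = \frac{700272}{121}$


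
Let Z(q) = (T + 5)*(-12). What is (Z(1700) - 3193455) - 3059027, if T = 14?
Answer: -6252710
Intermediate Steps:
Z(q) = -228 (Z(q) = (14 + 5)*(-12) = 19*(-12) = -228)
(Z(1700) - 3193455) - 3059027 = (-228 - 3193455) - 3059027 = -3193683 - 3059027 = -6252710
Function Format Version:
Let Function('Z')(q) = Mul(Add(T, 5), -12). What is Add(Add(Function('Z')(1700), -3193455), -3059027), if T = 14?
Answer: -6252710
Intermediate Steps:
Function('Z')(q) = -228 (Function('Z')(q) = Mul(Add(14, 5), -12) = Mul(19, -12) = -228)
Add(Add(Function('Z')(1700), -3193455), -3059027) = Add(Add(-228, -3193455), -3059027) = Add(-3193683, -3059027) = -6252710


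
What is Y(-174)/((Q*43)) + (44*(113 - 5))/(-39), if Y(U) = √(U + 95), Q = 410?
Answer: -1584/13 + I*√79/17630 ≈ -121.85 + 0.00050415*I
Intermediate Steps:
Y(U) = √(95 + U)
Y(-174)/((Q*43)) + (44*(113 - 5))/(-39) = √(95 - 174)/((410*43)) + (44*(113 - 5))/(-39) = √(-79)/17630 + (44*108)*(-1/39) = (I*√79)*(1/17630) + 4752*(-1/39) = I*√79/17630 - 1584/13 = -1584/13 + I*√79/17630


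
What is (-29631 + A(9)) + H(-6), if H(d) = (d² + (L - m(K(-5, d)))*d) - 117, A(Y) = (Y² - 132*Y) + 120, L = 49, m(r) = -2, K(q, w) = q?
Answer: -31005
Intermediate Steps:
A(Y) = 120 + Y² - 132*Y
H(d) = -117 + d² + 51*d (H(d) = (d² + (49 - 1*(-2))*d) - 117 = (d² + (49 + 2)*d) - 117 = (d² + 51*d) - 117 = -117 + d² + 51*d)
(-29631 + A(9)) + H(-6) = (-29631 + (120 + 9² - 132*9)) + (-117 + (-6)² + 51*(-6)) = (-29631 + (120 + 81 - 1188)) + (-117 + 36 - 306) = (-29631 - 987) - 387 = -30618 - 387 = -31005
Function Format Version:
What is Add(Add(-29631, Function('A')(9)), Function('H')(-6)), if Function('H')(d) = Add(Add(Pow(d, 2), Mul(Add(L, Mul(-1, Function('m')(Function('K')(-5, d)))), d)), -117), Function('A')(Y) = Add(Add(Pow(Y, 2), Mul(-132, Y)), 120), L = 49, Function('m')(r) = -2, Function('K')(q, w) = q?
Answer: -31005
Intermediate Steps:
Function('A')(Y) = Add(120, Pow(Y, 2), Mul(-132, Y))
Function('H')(d) = Add(-117, Pow(d, 2), Mul(51, d)) (Function('H')(d) = Add(Add(Pow(d, 2), Mul(Add(49, Mul(-1, -2)), d)), -117) = Add(Add(Pow(d, 2), Mul(Add(49, 2), d)), -117) = Add(Add(Pow(d, 2), Mul(51, d)), -117) = Add(-117, Pow(d, 2), Mul(51, d)))
Add(Add(-29631, Function('A')(9)), Function('H')(-6)) = Add(Add(-29631, Add(120, Pow(9, 2), Mul(-132, 9))), Add(-117, Pow(-6, 2), Mul(51, -6))) = Add(Add(-29631, Add(120, 81, -1188)), Add(-117, 36, -306)) = Add(Add(-29631, -987), -387) = Add(-30618, -387) = -31005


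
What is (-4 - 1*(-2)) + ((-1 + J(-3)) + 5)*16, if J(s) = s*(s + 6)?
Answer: -82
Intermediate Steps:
J(s) = s*(6 + s)
(-4 - 1*(-2)) + ((-1 + J(-3)) + 5)*16 = (-4 - 1*(-2)) + ((-1 - 3*(6 - 3)) + 5)*16 = (-4 + 2) + ((-1 - 3*3) + 5)*16 = -2 + ((-1 - 9) + 5)*16 = -2 + (-10 + 5)*16 = -2 - 5*16 = -2 - 80 = -82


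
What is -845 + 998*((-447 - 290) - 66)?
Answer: -802239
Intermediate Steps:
-845 + 998*((-447 - 290) - 66) = -845 + 998*(-737 - 66) = -845 + 998*(-803) = -845 - 801394 = -802239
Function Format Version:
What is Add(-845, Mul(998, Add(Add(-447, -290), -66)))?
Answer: -802239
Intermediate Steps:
Add(-845, Mul(998, Add(Add(-447, -290), -66))) = Add(-845, Mul(998, Add(-737, -66))) = Add(-845, Mul(998, -803)) = Add(-845, -801394) = -802239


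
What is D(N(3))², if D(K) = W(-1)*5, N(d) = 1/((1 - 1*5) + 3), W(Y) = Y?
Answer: 25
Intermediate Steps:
N(d) = -1 (N(d) = 1/((1 - 5) + 3) = 1/(-4 + 3) = 1/(-1) = -1)
D(K) = -5 (D(K) = -1*5 = -5)
D(N(3))² = (-5)² = 25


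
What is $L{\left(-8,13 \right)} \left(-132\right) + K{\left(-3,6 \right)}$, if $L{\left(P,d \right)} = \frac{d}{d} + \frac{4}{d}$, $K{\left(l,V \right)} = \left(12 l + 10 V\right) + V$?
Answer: $- \frac{1854}{13} \approx -142.62$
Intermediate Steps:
$K{\left(l,V \right)} = 11 V + 12 l$ ($K{\left(l,V \right)} = \left(10 V + 12 l\right) + V = 11 V + 12 l$)
$L{\left(P,d \right)} = 1 + \frac{4}{d}$
$L{\left(-8,13 \right)} \left(-132\right) + K{\left(-3,6 \right)} = \frac{4 + 13}{13} \left(-132\right) + \left(11 \cdot 6 + 12 \left(-3\right)\right) = \frac{1}{13} \cdot 17 \left(-132\right) + \left(66 - 36\right) = \frac{17}{13} \left(-132\right) + 30 = - \frac{2244}{13} + 30 = - \frac{1854}{13}$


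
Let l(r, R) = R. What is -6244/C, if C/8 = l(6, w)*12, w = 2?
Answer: -1561/48 ≈ -32.521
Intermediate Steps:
C = 192 (C = 8*(2*12) = 8*24 = 192)
-6244/C = -6244/192 = -6244*1/192 = -1561/48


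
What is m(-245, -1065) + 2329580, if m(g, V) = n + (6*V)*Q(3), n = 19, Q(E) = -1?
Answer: 2335989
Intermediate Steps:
m(g, V) = 19 - 6*V (m(g, V) = 19 + (6*V)*(-1) = 19 - 6*V)
m(-245, -1065) + 2329580 = (19 - 6*(-1065)) + 2329580 = (19 + 6390) + 2329580 = 6409 + 2329580 = 2335989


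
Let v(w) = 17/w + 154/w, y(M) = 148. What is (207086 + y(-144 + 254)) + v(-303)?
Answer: 20930577/101 ≈ 2.0723e+5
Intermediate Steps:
v(w) = 171/w
(207086 + y(-144 + 254)) + v(-303) = (207086 + 148) + 171/(-303) = 207234 + 171*(-1/303) = 207234 - 57/101 = 20930577/101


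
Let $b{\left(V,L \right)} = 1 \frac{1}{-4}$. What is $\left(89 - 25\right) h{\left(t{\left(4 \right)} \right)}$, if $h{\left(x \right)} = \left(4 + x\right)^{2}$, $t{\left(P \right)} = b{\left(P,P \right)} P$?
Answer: $576$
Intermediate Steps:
$b{\left(V,L \right)} = - \frac{1}{4}$ ($b{\left(V,L \right)} = 1 \left(- \frac{1}{4}\right) = - \frac{1}{4}$)
$t{\left(P \right)} = - \frac{P}{4}$
$\left(89 - 25\right) h{\left(t{\left(4 \right)} \right)} = \left(89 - 25\right) \left(4 - 1\right)^{2} = 64 \left(4 - 1\right)^{2} = 64 \cdot 3^{2} = 64 \cdot 9 = 576$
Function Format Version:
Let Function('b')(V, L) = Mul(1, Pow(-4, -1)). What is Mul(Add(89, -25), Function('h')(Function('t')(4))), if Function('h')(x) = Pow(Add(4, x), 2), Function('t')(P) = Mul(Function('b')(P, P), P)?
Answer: 576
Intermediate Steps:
Function('b')(V, L) = Rational(-1, 4) (Function('b')(V, L) = Mul(1, Rational(-1, 4)) = Rational(-1, 4))
Function('t')(P) = Mul(Rational(-1, 4), P)
Mul(Add(89, -25), Function('h')(Function('t')(4))) = Mul(Add(89, -25), Pow(Add(4, Mul(Rational(-1, 4), 4)), 2)) = Mul(64, Pow(Add(4, -1), 2)) = Mul(64, Pow(3, 2)) = Mul(64, 9) = 576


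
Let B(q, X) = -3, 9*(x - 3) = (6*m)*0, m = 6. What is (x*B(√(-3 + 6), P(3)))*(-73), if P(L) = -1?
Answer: 657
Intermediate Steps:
x = 3 (x = 3 + ((6*6)*0)/9 = 3 + (36*0)/9 = 3 + (⅑)*0 = 3 + 0 = 3)
(x*B(√(-3 + 6), P(3)))*(-73) = (3*(-3))*(-73) = -9*(-73) = 657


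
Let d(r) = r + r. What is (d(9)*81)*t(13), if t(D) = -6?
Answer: -8748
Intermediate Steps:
d(r) = 2*r
(d(9)*81)*t(13) = ((2*9)*81)*(-6) = (18*81)*(-6) = 1458*(-6) = -8748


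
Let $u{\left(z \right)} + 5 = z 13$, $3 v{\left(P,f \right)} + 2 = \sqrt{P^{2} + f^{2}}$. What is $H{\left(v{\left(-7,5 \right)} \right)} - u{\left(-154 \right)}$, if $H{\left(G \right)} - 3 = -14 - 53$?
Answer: $1943$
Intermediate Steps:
$v{\left(P,f \right)} = - \frac{2}{3} + \frac{\sqrt{P^{2} + f^{2}}}{3}$
$u{\left(z \right)} = -5 + 13 z$ ($u{\left(z \right)} = -5 + z 13 = -5 + 13 z$)
$H{\left(G \right)} = -64$ ($H{\left(G \right)} = 3 - 67 = -64$)
$H{\left(v{\left(-7,5 \right)} \right)} - u{\left(-154 \right)} = -64 - \left(-5 + 13 \left(-154\right)\right) = -64 - \left(-5 - 2002\right) = -64 - -2007 = -64 + 2007 = 1943$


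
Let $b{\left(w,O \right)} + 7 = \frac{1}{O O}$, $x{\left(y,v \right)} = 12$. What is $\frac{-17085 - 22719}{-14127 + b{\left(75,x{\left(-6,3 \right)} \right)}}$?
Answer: $\frac{5731776}{2035295} \approx 2.8162$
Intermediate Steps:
$b{\left(w,O \right)} = -7 + \frac{1}{O^{2}}$ ($b{\left(w,O \right)} = -7 + \frac{1}{O O} = -7 + \frac{1}{O^{2}}$)
$\frac{-17085 - 22719}{-14127 + b{\left(75,x{\left(-6,3 \right)} \right)}} = \frac{-17085 - 22719}{-14127 - \left(7 - \frac{1}{144}\right)} = - \frac{39804}{-14127 + \left(-7 + \frac{1}{144}\right)} = - \frac{39804}{-14127 - \frac{1007}{144}} = - \frac{39804}{- \frac{2035295}{144}} = \left(-39804\right) \left(- \frac{144}{2035295}\right) = \frac{5731776}{2035295}$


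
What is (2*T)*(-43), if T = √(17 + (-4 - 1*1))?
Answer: -172*√3 ≈ -297.91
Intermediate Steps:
T = 2*√3 (T = √(17 + (-4 - 1)) = √(17 - 5) = √12 = 2*√3 ≈ 3.4641)
(2*T)*(-43) = (2*(2*√3))*(-43) = (4*√3)*(-43) = -172*√3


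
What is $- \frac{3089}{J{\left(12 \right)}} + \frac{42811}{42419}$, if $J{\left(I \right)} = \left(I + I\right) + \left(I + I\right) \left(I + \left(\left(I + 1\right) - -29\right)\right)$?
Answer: $- \frac{74521771}{55993080} \approx -1.3309$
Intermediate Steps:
$J{\left(I \right)} = 2 I + 2 I \left(30 + 2 I\right)$ ($J{\left(I \right)} = 2 I + 2 I \left(I + \left(\left(1 + I\right) + 29\right)\right) = 2 I + 2 I \left(I + \left(30 + I\right)\right) = 2 I + 2 I \left(30 + 2 I\right)$)
$- \frac{3089}{J{\left(12 \right)}} + \frac{42811}{42419} = - \frac{3089}{2 \cdot 12 \left(31 + 2 \cdot 12\right)} + \frac{42811}{42419} = - \frac{3089}{2 \cdot 12 \left(31 + 24\right)} + 42811 \cdot \frac{1}{42419} = - \frac{3089}{2 \cdot 12 \cdot 55} + \frac{42811}{42419} = - \frac{3089}{1320} + \frac{42811}{42419} = - \frac{74521771}{55993080}$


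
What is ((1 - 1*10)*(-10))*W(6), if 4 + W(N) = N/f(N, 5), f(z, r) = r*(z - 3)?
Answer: -324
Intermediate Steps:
f(z, r) = r*(-3 + z)
W(N) = -4 + N/(-15 + 5*N) (W(N) = -4 + N/((5*(-3 + N))) = -4 + N/(-15 + 5*N))
((1 - 1*10)*(-10))*W(6) = ((1 - 1*10)*(-10))*((60 - 19*6)/(5*(-3 + 6))) = ((1 - 10)*(-10))*((⅕)*(60 - 114)/3) = (-9*(-10))*((⅕)*(⅓)*(-54)) = 90*(-18/5) = -324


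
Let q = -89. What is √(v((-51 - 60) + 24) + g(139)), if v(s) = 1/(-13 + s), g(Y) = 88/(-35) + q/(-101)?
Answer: I*√82130069/7070 ≈ 1.2818*I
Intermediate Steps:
g(Y) = -5773/3535 (g(Y) = 88/(-35) - 89/(-101) = 88*(-1/35) - 89*(-1/101) = -88/35 + 89/101 = -5773/3535)
√(v((-51 - 60) + 24) + g(139)) = √(1/(-13 + ((-51 - 60) + 24)) - 5773/3535) = √(1/(-13 + (-111 + 24)) - 5773/3535) = √(1/(-13 - 87) - 5773/3535) = √(1/(-100) - 5773/3535) = √(-1/100 - 5773/3535) = √(-116167/70700) = I*√82130069/7070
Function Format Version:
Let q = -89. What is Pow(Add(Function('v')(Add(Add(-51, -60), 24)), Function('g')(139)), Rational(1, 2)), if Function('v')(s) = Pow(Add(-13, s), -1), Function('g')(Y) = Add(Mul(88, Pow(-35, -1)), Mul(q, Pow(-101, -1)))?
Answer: Mul(Rational(1, 7070), I, Pow(82130069, Rational(1, 2))) ≈ Mul(1.2818, I)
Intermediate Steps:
Function('g')(Y) = Rational(-5773, 3535) (Function('g')(Y) = Add(Mul(88, Pow(-35, -1)), Mul(-89, Pow(-101, -1))) = Add(Mul(88, Rational(-1, 35)), Mul(-89, Rational(-1, 101))) = Add(Rational(-88, 35), Rational(89, 101)) = Rational(-5773, 3535))
Pow(Add(Function('v')(Add(Add(-51, -60), 24)), Function('g')(139)), Rational(1, 2)) = Pow(Add(Pow(Add(-13, Add(Add(-51, -60), 24)), -1), Rational(-5773, 3535)), Rational(1, 2)) = Pow(Add(Pow(Add(-13, Add(-111, 24)), -1), Rational(-5773, 3535)), Rational(1, 2)) = Pow(Add(Pow(Add(-13, -87), -1), Rational(-5773, 3535)), Rational(1, 2)) = Pow(Add(Pow(-100, -1), Rational(-5773, 3535)), Rational(1, 2)) = Pow(Add(Rational(-1, 100), Rational(-5773, 3535)), Rational(1, 2)) = Pow(Rational(-116167, 70700), Rational(1, 2)) = Mul(Rational(1, 7070), I, Pow(82130069, Rational(1, 2)))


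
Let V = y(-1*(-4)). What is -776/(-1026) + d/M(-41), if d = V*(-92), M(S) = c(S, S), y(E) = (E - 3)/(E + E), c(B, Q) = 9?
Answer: -535/1026 ≈ -0.52144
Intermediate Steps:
y(E) = (-3 + E)/(2*E) (y(E) = (-3 + E)/((2*E)) = (-3 + E)*(1/(2*E)) = (-3 + E)/(2*E))
M(S) = 9
V = ⅛ (V = (-3 - 1*(-4))/(2*((-1*(-4)))) = (½)*(-3 + 4)/4 = (½)*(¼)*1 = ⅛ ≈ 0.12500)
d = -23/2 (d = (⅛)*(-92) = -23/2 ≈ -11.500)
-776/(-1026) + d/M(-41) = -776/(-1026) - 23/2/9 = -776*(-1/1026) - 23/2*⅑ = 388/513 - 23/18 = -535/1026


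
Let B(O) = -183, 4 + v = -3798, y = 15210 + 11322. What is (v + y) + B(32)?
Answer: 22547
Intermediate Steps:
y = 26532
v = -3802 (v = -4 - 3798 = -3802)
(v + y) + B(32) = (-3802 + 26532) - 183 = 22730 - 183 = 22547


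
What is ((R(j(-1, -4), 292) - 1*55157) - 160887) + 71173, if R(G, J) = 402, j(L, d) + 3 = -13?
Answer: -144469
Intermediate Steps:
j(L, d) = -16 (j(L, d) = -3 - 13 = -16)
((R(j(-1, -4), 292) - 1*55157) - 160887) + 71173 = ((402 - 1*55157) - 160887) + 71173 = ((402 - 55157) - 160887) + 71173 = (-54755 - 160887) + 71173 = -215642 + 71173 = -144469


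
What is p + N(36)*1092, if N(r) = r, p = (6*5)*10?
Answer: 39612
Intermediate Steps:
p = 300 (p = 30*10 = 300)
p + N(36)*1092 = 300 + 36*1092 = 300 + 39312 = 39612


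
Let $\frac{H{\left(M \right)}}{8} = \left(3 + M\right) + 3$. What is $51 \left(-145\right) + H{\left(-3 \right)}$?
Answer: $-7371$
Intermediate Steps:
$H{\left(M \right)} = 48 + 8 M$ ($H{\left(M \right)} = 8 \left(\left(3 + M\right) + 3\right) = 8 \left(6 + M\right) = 48 + 8 M$)
$51 \left(-145\right) + H{\left(-3 \right)} = 51 \left(-145\right) + \left(48 + 8 \left(-3\right)\right) = -7395 + \left(48 - 24\right) = -7395 + 24 = -7371$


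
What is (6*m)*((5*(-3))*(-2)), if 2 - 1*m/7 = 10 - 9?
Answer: 1260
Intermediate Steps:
m = 7 (m = 14 - 7*(10 - 9) = 14 - 7*1 = 14 - 7 = 7)
(6*m)*((5*(-3))*(-2)) = (6*7)*((5*(-3))*(-2)) = 42*(-15*(-2)) = 42*30 = 1260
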